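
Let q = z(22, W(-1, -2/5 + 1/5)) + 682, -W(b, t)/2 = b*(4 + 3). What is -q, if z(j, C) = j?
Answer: -704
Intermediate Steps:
W(b, t) = -14*b (W(b, t) = -2*b*(4 + 3) = -2*b*7 = -14*b)
q = 704 (q = 22 + 682 = 704)
-q = -1*704 = -704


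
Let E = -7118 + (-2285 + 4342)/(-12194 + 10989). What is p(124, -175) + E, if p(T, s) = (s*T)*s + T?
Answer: 4567557673/1205 ≈ 3.7905e+6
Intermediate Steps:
p(T, s) = T + T*s**2 (p(T, s) = (T*s)*s + T = T*s**2 + T = T + T*s**2)
E = -8579247/1205 (E = -7118 + 2057/(-1205) = -7118 + 2057*(-1/1205) = -7118 - 2057/1205 = -8579247/1205 ≈ -7119.7)
p(124, -175) + E = 124*(1 + (-175)**2) - 8579247/1205 = 124*(1 + 30625) - 8579247/1205 = 124*30626 - 8579247/1205 = 3797624 - 8579247/1205 = 4567557673/1205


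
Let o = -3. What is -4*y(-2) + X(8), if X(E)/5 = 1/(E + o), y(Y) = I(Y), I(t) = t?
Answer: 9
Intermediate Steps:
y(Y) = Y
X(E) = 5/(-3 + E) (X(E) = 5/(E - 3) = 5/(-3 + E))
-4*y(-2) + X(8) = -4*(-2) + 5/(-3 + 8) = 8 + 5/5 = 8 + 5*(⅕) = 8 + 1 = 9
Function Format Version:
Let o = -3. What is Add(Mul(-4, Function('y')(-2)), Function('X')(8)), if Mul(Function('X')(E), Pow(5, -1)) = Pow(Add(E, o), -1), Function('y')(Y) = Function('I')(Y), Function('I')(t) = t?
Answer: 9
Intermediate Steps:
Function('y')(Y) = Y
Function('X')(E) = Mul(5, Pow(Add(-3, E), -1)) (Function('X')(E) = Mul(5, Pow(Add(E, -3), -1)) = Mul(5, Pow(Add(-3, E), -1)))
Add(Mul(-4, Function('y')(-2)), Function('X')(8)) = Add(Mul(-4, -2), Mul(5, Pow(Add(-3, 8), -1))) = Add(8, Mul(5, Pow(5, -1))) = Add(8, Mul(5, Rational(1, 5))) = Add(8, 1) = 9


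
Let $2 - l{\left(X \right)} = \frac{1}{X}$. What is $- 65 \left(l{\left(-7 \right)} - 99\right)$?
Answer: $\frac{44070}{7} \approx 6295.7$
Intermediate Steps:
$l{\left(X \right)} = 2 - \frac{1}{X}$
$- 65 \left(l{\left(-7 \right)} - 99\right) = - 65 \left(\left(2 - \frac{1}{-7}\right) - 99\right) = - 65 \left(\left(2 - - \frac{1}{7}\right) - 99\right) = - 65 \left(\left(2 + \frac{1}{7}\right) - 99\right) = - 65 \left(\frac{15}{7} - 99\right) = \left(-65\right) \left(- \frac{678}{7}\right) = \frac{44070}{7}$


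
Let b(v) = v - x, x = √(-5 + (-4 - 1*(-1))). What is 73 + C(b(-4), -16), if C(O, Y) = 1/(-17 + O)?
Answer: 32756/449 + 2*I*√2/449 ≈ 72.953 + 0.0062994*I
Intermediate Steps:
x = 2*I*√2 (x = √(-5 + (-4 + 1)) = √(-5 - 3) = √(-8) = 2*I*√2 ≈ 2.8284*I)
b(v) = v - 2*I*√2
73 + C(b(-4), -16) = 73 + 1/(-17 + (-4 - 2*I*√2)) = 73 + 1/(-21 - 2*I*√2)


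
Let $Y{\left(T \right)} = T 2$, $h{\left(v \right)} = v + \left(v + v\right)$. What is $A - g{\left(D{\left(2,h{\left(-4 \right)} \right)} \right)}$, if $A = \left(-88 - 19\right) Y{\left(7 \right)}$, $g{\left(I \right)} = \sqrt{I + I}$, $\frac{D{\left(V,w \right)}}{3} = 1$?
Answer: $-1498 - \sqrt{6} \approx -1500.4$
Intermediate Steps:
$h{\left(v \right)} = 3 v$ ($h{\left(v \right)} = v + 2 v = 3 v$)
$D{\left(V,w \right)} = 3$ ($D{\left(V,w \right)} = 3 \cdot 1 = 3$)
$Y{\left(T \right)} = 2 T$
$g{\left(I \right)} = \sqrt{2} \sqrt{I}$ ($g{\left(I \right)} = \sqrt{2 I} = \sqrt{2} \sqrt{I}$)
$A = -1498$ ($A = \left(-88 - 19\right) 2 \cdot 7 = \left(-107\right) 14 = -1498$)
$A - g{\left(D{\left(2,h{\left(-4 \right)} \right)} \right)} = -1498 - \sqrt{2} \sqrt{3} = -1498 - \sqrt{6}$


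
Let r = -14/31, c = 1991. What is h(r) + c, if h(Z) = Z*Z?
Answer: 1913547/961 ≈ 1991.2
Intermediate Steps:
r = -14/31 (r = -14*1/31 = -14/31 ≈ -0.45161)
h(Z) = Z²
h(r) + c = (-14/31)² + 1991 = 196/961 + 1991 = 1913547/961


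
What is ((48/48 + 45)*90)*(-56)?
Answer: -231840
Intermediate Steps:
((48/48 + 45)*90)*(-56) = ((48*(1/48) + 45)*90)*(-56) = ((1 + 45)*90)*(-56) = (46*90)*(-56) = 4140*(-56) = -231840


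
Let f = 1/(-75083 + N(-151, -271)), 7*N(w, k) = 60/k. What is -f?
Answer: 1897/142432511 ≈ 1.3319e-5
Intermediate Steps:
N(w, k) = 60/(7*k) (N(w, k) = (60/k)/7 = 60/(7*k))
f = -1897/142432511 (f = 1/(-75083 + (60/7)/(-271)) = 1/(-75083 + (60/7)*(-1/271)) = 1/(-75083 - 60/1897) = 1/(-142432511/1897) = -1897/142432511 ≈ -1.3319e-5)
-f = -1*(-1897/142432511) = 1897/142432511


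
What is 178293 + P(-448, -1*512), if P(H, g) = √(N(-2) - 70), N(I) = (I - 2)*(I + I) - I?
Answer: 178293 + 2*I*√13 ≈ 1.7829e+5 + 7.2111*I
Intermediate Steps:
N(I) = -I + 2*I*(-2 + I) (N(I) = (-2 + I)*(2*I) - I = 2*I*(-2 + I) - I = -I + 2*I*(-2 + I))
P(H, g) = 2*I*√13 (P(H, g) = √(-2*(-5 + 2*(-2)) - 70) = √(-2*(-5 - 4) - 70) = √(-2*(-9) - 70) = √(18 - 70) = √(-52) = 2*I*√13)
178293 + P(-448, -1*512) = 178293 + 2*I*√13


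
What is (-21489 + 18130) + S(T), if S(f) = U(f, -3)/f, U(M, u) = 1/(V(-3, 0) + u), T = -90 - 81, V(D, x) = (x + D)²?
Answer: -3446335/1026 ≈ -3359.0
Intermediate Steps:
V(D, x) = (D + x)²
T = -171
U(M, u) = 1/(9 + u) (U(M, u) = 1/((-3 + 0)² + u) = 1/((-3)² + u) = 1/(9 + u))
S(f) = 1/(6*f) (S(f) = 1/((9 - 3)*f) = 1/(6*f))
(-21489 + 18130) + S(T) = (-21489 + 18130) + (⅙)/(-171) = -3359 + (⅙)*(-1/171) = -3359 - 1/1026 = -3446335/1026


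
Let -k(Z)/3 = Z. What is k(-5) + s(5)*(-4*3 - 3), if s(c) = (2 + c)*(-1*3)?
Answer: 330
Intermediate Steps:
k(Z) = -3*Z
s(c) = -6 - 3*c (s(c) = (2 + c)*(-3) = -6 - 3*c)
k(-5) + s(5)*(-4*3 - 3) = -3*(-5) + (-6 - 3*5)*(-4*3 - 3) = 15 + (-6 - 15)*(-12 - 3) = 15 - 21*(-15) = 15 + 315 = 330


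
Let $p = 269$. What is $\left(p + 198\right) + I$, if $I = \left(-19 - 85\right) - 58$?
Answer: $305$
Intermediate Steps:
$I = -162$ ($I = -104 - 58 = -162$)
$\left(p + 198\right) + I = \left(269 + 198\right) - 162 = 467 - 162 = 305$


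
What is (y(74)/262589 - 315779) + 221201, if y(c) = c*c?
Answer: -671219918/7097 ≈ -94578.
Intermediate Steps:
y(c) = c²
(y(74)/262589 - 315779) + 221201 = (74²/262589 - 315779) + 221201 = (5476*(1/262589) - 315779) + 221201 = (148/7097 - 315779) + 221201 = -2241083415/7097 + 221201 = -671219918/7097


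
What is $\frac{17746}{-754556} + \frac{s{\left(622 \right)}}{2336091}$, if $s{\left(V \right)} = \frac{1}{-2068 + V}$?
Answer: $- \frac{7493221056964}{318610100117727} \approx -0.023518$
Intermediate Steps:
$\frac{17746}{-754556} + \frac{s{\left(622 \right)}}{2336091} = \frac{17746}{-754556} + \frac{1}{\left(-2068 + 622\right) 2336091} = 17746 \left(- \frac{1}{754556}\right) + \frac{1}{-1446} \cdot \frac{1}{2336091} = - \frac{8873}{377278} - \frac{1}{3377987586} = - \frac{7493221056964}{318610100117727}$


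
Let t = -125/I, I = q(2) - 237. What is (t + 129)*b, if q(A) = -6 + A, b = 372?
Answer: 11611608/241 ≈ 48181.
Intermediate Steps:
I = -241 (I = (-6 + 2) - 237 = -4 - 237 = -241)
t = 125/241 (t = -125/(-241) = -125*(-1/241) = 125/241 ≈ 0.51867)
(t + 129)*b = (125/241 + 129)*372 = (31214/241)*372 = 11611608/241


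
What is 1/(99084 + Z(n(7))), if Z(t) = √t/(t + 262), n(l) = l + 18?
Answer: 287/28437113 ≈ 1.0092e-5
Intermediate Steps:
n(l) = 18 + l
Z(t) = √t/(262 + t)
1/(99084 + Z(n(7))) = 1/(99084 + √(18 + 7)/(262 + (18 + 7))) = 1/(99084 + √25/(262 + 25)) = 1/(99084 + 5/287) = 1/(28437113/287) = 287/28437113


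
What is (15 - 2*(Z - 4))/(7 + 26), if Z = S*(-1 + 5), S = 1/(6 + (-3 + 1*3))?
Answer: 65/99 ≈ 0.65657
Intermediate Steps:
S = ⅙ (S = 1/(6 + (-3 + 3)) = 1/(6 + 0) = 1/6 = ⅙ ≈ 0.16667)
Z = ⅔ (Z = (-1 + 5)/6 = (⅙)*4 = ⅔ ≈ 0.66667)
(15 - 2*(Z - 4))/(7 + 26) = (15 - 2*(⅔ - 4))/(7 + 26) = (15 - 2*(-10/3))/33 = (15 + 20/3)/33 = (1/33)*(65/3) = 65/99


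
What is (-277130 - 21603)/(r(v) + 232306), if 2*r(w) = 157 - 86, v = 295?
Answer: -597466/464683 ≈ -1.2857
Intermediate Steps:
r(w) = 71/2 (r(w) = (157 - 86)/2 = (½)*71 = 71/2)
(-277130 - 21603)/(r(v) + 232306) = (-277130 - 21603)/(71/2 + 232306) = -298733/464683/2 = -298733*2/464683 = -597466/464683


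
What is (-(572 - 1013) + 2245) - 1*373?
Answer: 2313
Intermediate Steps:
(-(572 - 1013) + 2245) - 1*373 = (-1*(-441) + 2245) - 373 = (441 + 2245) - 373 = 2686 - 373 = 2313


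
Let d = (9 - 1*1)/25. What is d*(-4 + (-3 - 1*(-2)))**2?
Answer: 8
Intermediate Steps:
d = 8/25 (d = (9 - 1)*(1/25) = 8*(1/25) = 8/25 ≈ 0.32000)
d*(-4 + (-3 - 1*(-2)))**2 = 8*(-4 + (-3 - 1*(-2)))**2/25 = 8*(-4 + (-3 + 2))**2/25 = 8*(-4 - 1)**2/25 = (8/25)*(-5)**2 = (8/25)*25 = 8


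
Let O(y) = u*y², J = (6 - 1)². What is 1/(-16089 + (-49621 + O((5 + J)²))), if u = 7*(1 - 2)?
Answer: -1/5735710 ≈ -1.7435e-7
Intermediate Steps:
J = 25 (J = 5² = 25)
u = -7 (u = 7*(-1) = -7)
O(y) = -7*y²
1/(-16089 + (-49621 + O((5 + J)²))) = 1/(-16089 + (-49621 - 7*(5 + 25)⁴)) = 1/(-16089 + (-49621 - 7*(30²)²)) = 1/(-16089 + (-49621 - 7*900²)) = 1/(-16089 + (-49621 - 7*810000)) = 1/(-16089 + (-49621 - 5670000)) = 1/(-16089 - 5719621) = 1/(-5735710) = -1/5735710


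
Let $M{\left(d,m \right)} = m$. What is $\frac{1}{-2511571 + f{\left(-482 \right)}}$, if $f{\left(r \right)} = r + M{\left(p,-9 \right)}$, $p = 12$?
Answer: $- \frac{1}{2512062} \approx -3.9808 \cdot 10^{-7}$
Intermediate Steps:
$f{\left(r \right)} = -9 + r$ ($f{\left(r \right)} = r - 9 = -9 + r$)
$\frac{1}{-2511571 + f{\left(-482 \right)}} = \frac{1}{-2511571 - 491} = \frac{1}{-2512062} = - \frac{1}{2512062}$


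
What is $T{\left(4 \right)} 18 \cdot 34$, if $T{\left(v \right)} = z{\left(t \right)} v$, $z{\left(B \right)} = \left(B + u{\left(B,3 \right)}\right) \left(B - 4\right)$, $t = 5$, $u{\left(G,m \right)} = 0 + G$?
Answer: $24480$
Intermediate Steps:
$u{\left(G,m \right)} = G$
$z{\left(B \right)} = 2 B \left(-4 + B\right)$ ($z{\left(B \right)} = \left(B + B\right) \left(B - 4\right) = 2 B \left(-4 + B\right)$)
$T{\left(v \right)} = 10 v$ ($T{\left(v \right)} = 2 \cdot 5 \left(-4 + 5\right) v = 2 \cdot 5 \cdot 1 v = 10 v$)
$T{\left(4 \right)} 18 \cdot 34 = 10 \cdot 4 \cdot 18 \cdot 34 = 40 \cdot 18 \cdot 34 = 720 \cdot 34 = 24480$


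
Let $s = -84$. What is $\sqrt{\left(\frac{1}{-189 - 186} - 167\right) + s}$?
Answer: $\frac{i \sqrt{1411890}}{75} \approx 15.843 i$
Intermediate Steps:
$\sqrt{\left(\frac{1}{-189 - 186} - 167\right) + s} = \sqrt{\left(\frac{1}{-189 - 186} - 167\right) - 84} = \sqrt{\left(\frac{1}{-375} - 167\right) - 84} = \sqrt{\left(- \frac{1}{375} - 167\right) - 84} = \sqrt{- \frac{62626}{375} - 84} = \sqrt{- \frac{94126}{375}} = \frac{i \sqrt{1411890}}{75}$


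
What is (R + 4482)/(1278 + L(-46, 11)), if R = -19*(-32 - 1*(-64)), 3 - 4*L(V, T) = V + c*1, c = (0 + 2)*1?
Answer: 15496/5159 ≈ 3.0037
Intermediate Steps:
c = 2 (c = 2*1 = 2)
L(V, T) = ¼ - V/4 (L(V, T) = ¾ - (V + 2*1)/4 = ¾ - (V + 2)/4 = ¾ - (2 + V)/4 = ¾ + (-½ - V/4) = ¼ - V/4)
R = -608 (R = -19*(-32 + 64) = -19*32 = -608)
(R + 4482)/(1278 + L(-46, 11)) = (-608 + 4482)/(1278 + (¼ - ¼*(-46))) = 3874/(1278 + (¼ + 23/2)) = 3874/(1278 + 47/4) = 3874/(5159/4) = 3874*(4/5159) = 15496/5159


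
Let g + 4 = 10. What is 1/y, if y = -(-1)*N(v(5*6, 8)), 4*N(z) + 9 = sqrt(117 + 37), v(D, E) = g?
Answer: 36/73 + 4*sqrt(154)/73 ≈ 1.1731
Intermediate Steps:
g = 6 (g = -4 + 10 = 6)
v(D, E) = 6
N(z) = -9/4 + sqrt(154)/4 (N(z) = -9/4 + sqrt(117 + 37)/4 = -9/4 + sqrt(154)/4)
y = -9/4 + sqrt(154)/4 (y = -(-1)*(-9/4 + sqrt(154)/4) = -(9/4 - sqrt(154)/4) = -9/4 + sqrt(154)/4 ≈ 0.85242)
1/y = 1/(-9/4 + sqrt(154)/4)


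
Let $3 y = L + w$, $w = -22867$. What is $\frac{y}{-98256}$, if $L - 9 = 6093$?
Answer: $\frac{16765}{294768} \approx 0.056875$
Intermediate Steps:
$L = 6102$ ($L = 9 + 6093 = 6102$)
$y = - \frac{16765}{3}$ ($y = \frac{6102 - 22867}{3} = \frac{1}{3} \left(-16765\right) = - \frac{16765}{3} \approx -5588.3$)
$\frac{y}{-98256} = - \frac{16765}{3 \left(-98256\right)} = \left(- \frac{16765}{3}\right) \left(- \frac{1}{98256}\right) = \frac{16765}{294768}$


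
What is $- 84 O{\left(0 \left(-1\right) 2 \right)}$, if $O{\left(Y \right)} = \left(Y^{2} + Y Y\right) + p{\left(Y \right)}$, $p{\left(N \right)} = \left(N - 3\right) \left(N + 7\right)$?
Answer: $1764$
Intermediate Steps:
$p{\left(N \right)} = \left(-3 + N\right) \left(7 + N\right)$ ($p{\left(N \right)} = \left(N + \left(-4 + 1\right)\right) \left(7 + N\right) = \left(N - 3\right) \left(7 + N\right) = \left(-3 + N\right) \left(7 + N\right)$)
$O{\left(Y \right)} = -21 + 3 Y^{2} + 4 Y$ ($O{\left(Y \right)} = \left(Y^{2} + Y Y\right) + \left(-21 + Y^{2} + 4 Y\right) = \left(Y^{2} + Y^{2}\right) + \left(-21 + Y^{2} + 4 Y\right) = 2 Y^{2} + \left(-21 + Y^{2} + 4 Y\right) = -21 + 3 Y^{2} + 4 Y$)
$- 84 O{\left(0 \left(-1\right) 2 \right)} = - 84 \left(-21 + 3 \left(0 \left(-1\right) 2\right)^{2} + 4 \cdot 0 \left(-1\right) 2\right) = - 84 \left(-21 + 3 \left(0 \cdot 2\right)^{2} + 4 \cdot 0 \cdot 2\right) = - 84 \left(-21 + 3 \cdot 0^{2} + 4 \cdot 0\right) = - 84 \left(-21 + 3 \cdot 0 + 0\right) = - 84 \left(-21 + 0 + 0\right) = \left(-84\right) \left(-21\right) = 1764$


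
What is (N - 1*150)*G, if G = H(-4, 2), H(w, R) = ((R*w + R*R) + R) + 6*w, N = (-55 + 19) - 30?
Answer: 5616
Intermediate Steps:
N = -66 (N = -36 - 30 = -66)
H(w, R) = R + R² + 6*w + R*w (H(w, R) = ((R*w + R²) + R) + 6*w = ((R² + R*w) + R) + 6*w = (R + R² + R*w) + 6*w = R + R² + 6*w + R*w)
G = -26 (G = 2 + 2² + 6*(-4) + 2*(-4) = 2 + 4 - 24 - 8 = -26)
(N - 1*150)*G = (-66 - 1*150)*(-26) = (-66 - 150)*(-26) = -216*(-26) = 5616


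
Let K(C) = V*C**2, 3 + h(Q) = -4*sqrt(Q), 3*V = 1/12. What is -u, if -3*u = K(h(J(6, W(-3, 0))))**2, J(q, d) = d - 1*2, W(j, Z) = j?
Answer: 2161/3888 - 71*I*sqrt(5)/81 ≈ 0.55581 - 1.96*I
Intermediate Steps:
V = 1/36 (V = (1/3)/12 = (1/3)*(1/12) = 1/36 ≈ 0.027778)
J(q, d) = -2 + d (J(q, d) = d - 2 = -2 + d)
h(Q) = -3 - 4*sqrt(Q)
K(C) = C**2/36
u = -(-3 - 4*I*sqrt(5))**4/3888 (u = -(-3 - 4*sqrt(-2 - 3))**4/1296/3 = -(-3 - 4*I*sqrt(5))**4/1296/3 = -(-3 - 4*I*sqrt(5))**4/3888 ≈ -0.55581 + 1.96*I)
-u = -(-2161/3888 + 71*I*sqrt(5)/81) = 2161/3888 - 71*I*sqrt(5)/81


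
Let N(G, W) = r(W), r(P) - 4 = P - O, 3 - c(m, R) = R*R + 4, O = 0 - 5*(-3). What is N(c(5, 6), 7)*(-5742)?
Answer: 22968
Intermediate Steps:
O = 15 (O = 0 + 15 = 15)
c(m, R) = -1 - R² (c(m, R) = 3 - (R*R + 4) = 3 - (R² + 4) = 3 - (4 + R²) = 3 + (-4 - R²) = -1 - R²)
r(P) = -11 + P (r(P) = 4 + (P - 1*15) = 4 + (P - 15) = 4 + (-15 + P) = -11 + P)
N(G, W) = -11 + W
N(c(5, 6), 7)*(-5742) = (-11 + 7)*(-5742) = -4*(-5742) = 22968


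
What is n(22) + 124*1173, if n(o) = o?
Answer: 145474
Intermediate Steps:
n(22) + 124*1173 = 22 + 124*1173 = 22 + 145452 = 145474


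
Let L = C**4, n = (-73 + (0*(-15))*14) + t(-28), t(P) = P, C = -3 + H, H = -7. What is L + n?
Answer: 9899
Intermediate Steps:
C = -10 (C = -3 - 7 = -10)
n = -101 (n = (-73 + (0*(-15))*14) - 28 = (-73 + 0*14) - 28 = (-73 + 0) - 28 = -73 - 28 = -101)
L = 10000 (L = (-10)**4 = 10000)
L + n = 10000 - 101 = 9899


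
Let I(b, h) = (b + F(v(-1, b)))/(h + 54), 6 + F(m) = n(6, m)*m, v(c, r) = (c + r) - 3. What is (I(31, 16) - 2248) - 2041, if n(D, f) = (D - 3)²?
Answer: -149981/35 ≈ -4285.2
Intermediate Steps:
n(D, f) = (-3 + D)²
v(c, r) = -3 + c + r
F(m) = -6 + 9*m (F(m) = -6 + (-3 + 6)²*m = -6 + 3²*m = -6 + 9*m)
I(b, h) = (-42 + 10*b)/(54 + h) (I(b, h) = (b + (-6 + 9*(-3 - 1 + b)))/(h + 54) = (b + (-6 + 9*(-4 + b)))/(54 + h) = (b + (-6 + (-36 + 9*b)))/(54 + h) = (b + (-42 + 9*b))/(54 + h) = (-42 + 10*b)/(54 + h))
(I(31, 16) - 2248) - 2041 = (2*(-21 + 5*31)/(54 + 16) - 2248) - 2041 = (2*(-21 + 155)/70 - 2248) - 2041 = (2*(1/70)*134 - 2248) - 2041 = (134/35 - 2248) - 2041 = -78546/35 - 2041 = -149981/35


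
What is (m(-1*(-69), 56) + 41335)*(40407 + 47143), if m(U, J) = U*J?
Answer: 3957172450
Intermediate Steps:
m(U, J) = J*U
(m(-1*(-69), 56) + 41335)*(40407 + 47143) = (56*(-1*(-69)) + 41335)*(40407 + 47143) = (56*69 + 41335)*87550 = (3864 + 41335)*87550 = 45199*87550 = 3957172450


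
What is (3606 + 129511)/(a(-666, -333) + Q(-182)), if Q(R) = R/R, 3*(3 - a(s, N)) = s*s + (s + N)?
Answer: -133117/147515 ≈ -0.90240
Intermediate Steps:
a(s, N) = 3 - N/3 - s/3 - s²/3 (a(s, N) = 3 - (s*s + (s + N))/3 = 3 - (s² + (N + s))/3 = 3 - (N + s + s²)/3 = 3 + (-N/3 - s/3 - s²/3) = 3 - N/3 - s/3 - s²/3)
Q(R) = 1
(3606 + 129511)/(a(-666, -333) + Q(-182)) = (3606 + 129511)/((3 - ⅓*(-333) - ⅓*(-666) - ⅓*(-666)²) + 1) = 133117/((3 + 111 + 222 - ⅓*443556) + 1) = 133117/((3 + 111 + 222 - 147852) + 1) = 133117/(-147516 + 1) = 133117/(-147515) = 133117*(-1/147515) = -133117/147515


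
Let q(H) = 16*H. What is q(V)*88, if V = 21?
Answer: 29568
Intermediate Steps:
q(V)*88 = (16*21)*88 = 336*88 = 29568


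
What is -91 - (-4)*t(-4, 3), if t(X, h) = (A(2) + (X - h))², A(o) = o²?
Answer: -55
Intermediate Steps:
t(X, h) = (4 + X - h)² (t(X, h) = (2² + (X - h))² = (4 + (X - h))² = (4 + X - h)²)
-91 - (-4)*t(-4, 3) = -91 - (-4)*(4 - 4 - 1*3)² = -91 - (-4)*(4 - 4 - 3)² = -91 - (-4)*(-3)² = -91 - (-4)*9 = -91 - 1*(-36) = -91 + 36 = -55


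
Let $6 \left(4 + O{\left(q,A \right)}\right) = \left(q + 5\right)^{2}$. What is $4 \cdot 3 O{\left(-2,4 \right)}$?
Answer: $-30$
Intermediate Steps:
$O{\left(q,A \right)} = -4 + \frac{\left(5 + q\right)^{2}}{6}$ ($O{\left(q,A \right)} = -4 + \frac{\left(q + 5\right)^{2}}{6} = -4 + \frac{\left(5 + q\right)^{2}}{6}$)
$4 \cdot 3 O{\left(-2,4 \right)} = 4 \cdot 3 \left(-4 + \frac{\left(5 - 2\right)^{2}}{6}\right) = 12 \left(-4 + \frac{3^{2}}{6}\right) = 12 \left(-4 + \frac{1}{6} \cdot 9\right) = 12 \left(-4 + \frac{3}{2}\right) = 12 \left(- \frac{5}{2}\right) = -30$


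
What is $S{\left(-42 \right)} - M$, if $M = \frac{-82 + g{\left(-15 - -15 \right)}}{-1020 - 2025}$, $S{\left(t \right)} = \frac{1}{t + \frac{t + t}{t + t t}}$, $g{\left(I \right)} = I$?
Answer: $- \frac{266213}{5249580} \approx -0.050711$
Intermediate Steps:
$S{\left(t \right)} = \frac{1}{t + \frac{2 t}{t + t^{2}}}$
$M = \frac{82}{3045}$ ($M = \frac{-82 - 0}{-1020 - 2025} = \frac{-82 + \left(-15 + 15\right)}{-3045} = \left(-82 + 0\right) \left(- \frac{1}{3045}\right) = \left(-82\right) \left(- \frac{1}{3045}\right) = \frac{82}{3045} \approx 0.026929$)
$S{\left(-42 \right)} - M = \frac{1 - 42}{2 - 42 + \left(-42\right)^{2}} - \frac{82}{3045} = \frac{1}{2 - 42 + 1764} \left(-41\right) - \frac{82}{3045} = \frac{1}{1724} \left(-41\right) - \frac{82}{3045} = - \frac{41}{1724} - \frac{82}{3045} = - \frac{266213}{5249580}$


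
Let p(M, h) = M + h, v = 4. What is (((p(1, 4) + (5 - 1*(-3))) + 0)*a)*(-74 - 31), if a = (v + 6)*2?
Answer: -27300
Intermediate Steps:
a = 20 (a = (4 + 6)*2 = 10*2 = 20)
(((p(1, 4) + (5 - 1*(-3))) + 0)*a)*(-74 - 31) = ((((1 + 4) + (5 - 1*(-3))) + 0)*20)*(-74 - 31) = (((5 + (5 + 3)) + 0)*20)*(-105) = (((5 + 8) + 0)*20)*(-105) = ((13 + 0)*20)*(-105) = (13*20)*(-105) = 260*(-105) = -27300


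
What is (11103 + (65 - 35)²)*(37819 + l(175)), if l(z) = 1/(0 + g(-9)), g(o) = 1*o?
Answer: 1361820370/3 ≈ 4.5394e+8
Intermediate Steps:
g(o) = o
l(z) = -⅑ (l(z) = 1/(0 - 9) = 1/(-9) = -⅑)
(11103 + (65 - 35)²)*(37819 + l(175)) = (11103 + (65 - 35)²)*(37819 - ⅑) = (11103 + 30²)*(340370/9) = (11103 + 900)*(340370/9) = 12003*(340370/9) = 1361820370/3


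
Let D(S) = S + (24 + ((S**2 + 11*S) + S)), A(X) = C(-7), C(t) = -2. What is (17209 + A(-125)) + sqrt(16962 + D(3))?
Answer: 17207 + sqrt(17034) ≈ 17338.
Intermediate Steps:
A(X) = -2
D(S) = 24 + S**2 + 13*S (D(S) = S + (24 + (S**2 + 12*S)) = S + (24 + S**2 + 12*S) = 24 + S**2 + 13*S)
(17209 + A(-125)) + sqrt(16962 + D(3)) = (17209 - 2) + sqrt(16962 + (24 + 3**2 + 13*3)) = 17207 + sqrt(16962 + (24 + 9 + 39)) = 17207 + sqrt(16962 + 72) = 17207 + sqrt(17034)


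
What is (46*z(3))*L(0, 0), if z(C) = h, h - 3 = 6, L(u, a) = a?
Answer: 0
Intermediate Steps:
h = 9 (h = 3 + 6 = 9)
z(C) = 9
(46*z(3))*L(0, 0) = (46*9)*0 = 414*0 = 0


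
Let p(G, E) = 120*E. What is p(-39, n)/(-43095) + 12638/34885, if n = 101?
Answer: 8121894/100224605 ≈ 0.081037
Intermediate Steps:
p(-39, n)/(-43095) + 12638/34885 = (120*101)/(-43095) + 12638/34885 = 12120*(-1/43095) + 12638*(1/34885) = -808/2873 + 12638/34885 = 8121894/100224605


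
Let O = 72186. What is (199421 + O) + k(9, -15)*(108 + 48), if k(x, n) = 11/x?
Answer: 815393/3 ≈ 2.7180e+5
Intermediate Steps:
(199421 + O) + k(9, -15)*(108 + 48) = (199421 + 72186) + (11/9)*(108 + 48) = 271607 + (11*(⅑))*156 = 271607 + (11/9)*156 = 271607 + 572/3 = 815393/3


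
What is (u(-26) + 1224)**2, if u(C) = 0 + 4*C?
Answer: 1254400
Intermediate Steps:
u(C) = 4*C
(u(-26) + 1224)**2 = (4*(-26) + 1224)**2 = (-104 + 1224)**2 = 1120**2 = 1254400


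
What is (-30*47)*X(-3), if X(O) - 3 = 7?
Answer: -14100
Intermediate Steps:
X(O) = 10 (X(O) = 3 + 7 = 10)
(-30*47)*X(-3) = -30*47*10 = -1410*10 = -14100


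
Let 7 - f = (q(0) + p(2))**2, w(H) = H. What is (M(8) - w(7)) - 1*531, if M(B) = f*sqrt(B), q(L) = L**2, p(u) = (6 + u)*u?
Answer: -538 - 498*sqrt(2) ≈ -1242.3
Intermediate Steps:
p(u) = u*(6 + u)
f = -249 (f = 7 - (0**2 + 2*(6 + 2))**2 = 7 - (0 + 2*8)**2 = 7 - (0 + 16)**2 = 7 - 1*16**2 = 7 - 1*256 = 7 - 256 = -249)
M(B) = -249*sqrt(B)
(M(8) - w(7)) - 1*531 = (-498*sqrt(2) - 1*7) - 1*531 = (-498*sqrt(2) - 7) - 531 = (-7 - 498*sqrt(2)) - 531 = -538 - 498*sqrt(2)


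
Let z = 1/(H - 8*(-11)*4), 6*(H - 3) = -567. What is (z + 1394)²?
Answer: 527476828176/271441 ≈ 1.9432e+6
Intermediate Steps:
H = -183/2 (H = 3 + (⅙)*(-567) = 3 - 189/2 = -183/2 ≈ -91.500)
z = 2/521 (z = 1/(-183/2 - 8*(-11)*4) = 1/(-183/2 + 88*4) = 1/(-183/2 + 352) = 1/(521/2) = 2/521 ≈ 0.0038388)
(z + 1394)² = (2/521 + 1394)² = (726276/521)² = 527476828176/271441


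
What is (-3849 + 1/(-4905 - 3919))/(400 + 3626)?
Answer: -33963577/35525424 ≈ -0.95604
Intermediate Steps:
(-3849 + 1/(-4905 - 3919))/(400 + 3626) = (-3849 + 1/(-8824))/4026 = (-3849 - 1/8824)*(1/4026) = -33963577/8824*1/4026 = -33963577/35525424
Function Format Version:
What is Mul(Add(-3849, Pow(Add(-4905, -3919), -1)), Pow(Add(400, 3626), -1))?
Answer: Rational(-33963577, 35525424) ≈ -0.95604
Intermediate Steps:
Mul(Add(-3849, Pow(Add(-4905, -3919), -1)), Pow(Add(400, 3626), -1)) = Mul(Add(-3849, Pow(-8824, -1)), Pow(4026, -1)) = Mul(Add(-3849, Rational(-1, 8824)), Rational(1, 4026)) = Mul(Rational(-33963577, 8824), Rational(1, 4026)) = Rational(-33963577, 35525424)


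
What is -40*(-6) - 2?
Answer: 238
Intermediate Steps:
-40*(-6) - 2 = 240 - 2 = 238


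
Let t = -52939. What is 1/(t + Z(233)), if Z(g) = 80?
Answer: -1/52859 ≈ -1.8918e-5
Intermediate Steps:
1/(t + Z(233)) = 1/(-52939 + 80) = 1/(-52859) = -1/52859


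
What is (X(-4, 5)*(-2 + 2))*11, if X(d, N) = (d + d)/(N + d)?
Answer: 0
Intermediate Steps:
X(d, N) = 2*d/(N + d) (X(d, N) = (2*d)/(N + d) = 2*d/(N + d))
(X(-4, 5)*(-2 + 2))*11 = ((2*(-4)/(5 - 4))*(-2 + 2))*11 = ((2*(-4)/1)*0)*11 = ((2*(-4)*1)*0)*11 = -8*0*11 = 0*11 = 0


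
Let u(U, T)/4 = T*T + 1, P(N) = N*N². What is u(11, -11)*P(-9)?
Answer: -355752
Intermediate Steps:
P(N) = N³
u(U, T) = 4 + 4*T² (u(U, T) = 4*(T*T + 1) = 4*(T² + 1) = 4*(1 + T²) = 4 + 4*T²)
u(11, -11)*P(-9) = (4 + 4*(-11)²)*(-9)³ = (4 + 4*121)*(-729) = (4 + 484)*(-729) = 488*(-729) = -355752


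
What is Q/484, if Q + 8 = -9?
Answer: -17/484 ≈ -0.035124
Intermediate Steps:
Q = -17 (Q = -8 - 9 = -17)
Q/484 = -17/484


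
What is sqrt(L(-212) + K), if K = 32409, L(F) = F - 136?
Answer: sqrt(32061) ≈ 179.06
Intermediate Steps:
L(F) = -136 + F
sqrt(L(-212) + K) = sqrt((-136 - 212) + 32409) = sqrt(-348 + 32409) = sqrt(32061)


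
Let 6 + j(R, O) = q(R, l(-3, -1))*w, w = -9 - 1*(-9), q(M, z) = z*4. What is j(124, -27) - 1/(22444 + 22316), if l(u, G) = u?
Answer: -268561/44760 ≈ -6.0000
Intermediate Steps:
q(M, z) = 4*z
w = 0 (w = -9 + 9 = 0)
j(R, O) = -6 (j(R, O) = -6 + (4*(-3))*0 = -6 - 12*0 = -6 + 0 = -6)
j(124, -27) - 1/(22444 + 22316) = -6 - 1/(22444 + 22316) = -6 - 1/44760 = -268561/44760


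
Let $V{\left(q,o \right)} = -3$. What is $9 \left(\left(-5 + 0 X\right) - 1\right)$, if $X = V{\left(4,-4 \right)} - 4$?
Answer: $-54$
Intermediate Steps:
$X = -7$ ($X = -3 - 4 = -7$)
$9 \left(\left(-5 + 0 X\right) - 1\right) = 9 \left(\left(-5 + 0 \left(-7\right)\right) - 1\right) = 9 \left(\left(-5 + 0\right) - 1\right) = 9 \left(-5 - 1\right) = 9 \left(-6\right) = -54$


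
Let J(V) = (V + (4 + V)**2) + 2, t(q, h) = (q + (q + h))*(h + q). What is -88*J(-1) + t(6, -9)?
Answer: -889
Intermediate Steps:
t(q, h) = (h + q)*(h + 2*q) (t(q, h) = (q + (h + q))*(h + q) = (h + 2*q)*(h + q) = (h + q)*(h + 2*q))
J(V) = 2 + V + (4 + V)**2
-88*J(-1) + t(6, -9) = -88*(2 - 1 + (4 - 1)**2) + ((-9)**2 + 2*6**2 + 3*(-9)*6) = -88*(2 - 1 + 3**2) + (81 + 2*36 - 162) = -88*(2 - 1 + 9) + (81 + 72 - 162) = -88*10 - 9 = -880 - 9 = -889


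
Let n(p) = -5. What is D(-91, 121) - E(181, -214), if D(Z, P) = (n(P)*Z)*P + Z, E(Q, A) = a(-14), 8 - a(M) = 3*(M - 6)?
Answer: 54896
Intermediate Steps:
a(M) = 26 - 3*M (a(M) = 8 - 3*(M - 6) = 8 - 3*(-6 + M) = 8 - (-18 + 3*M) = 8 + (18 - 3*M) = 26 - 3*M)
E(Q, A) = 68 (E(Q, A) = 26 - 3*(-14) = 26 + 42 = 68)
D(Z, P) = Z - 5*P*Z (D(Z, P) = (-5*Z)*P + Z = -5*P*Z + Z = Z - 5*P*Z)
D(-91, 121) - E(181, -214) = -91*(1 - 5*121) - 1*68 = -91*(1 - 605) - 68 = -91*(-604) - 68 = 54964 - 68 = 54896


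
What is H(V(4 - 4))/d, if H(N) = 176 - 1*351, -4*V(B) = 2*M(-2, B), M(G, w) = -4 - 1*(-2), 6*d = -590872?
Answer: 525/295436 ≈ 0.0017770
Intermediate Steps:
d = -295436/3 (d = (⅙)*(-590872) = -295436/3 ≈ -98479.)
M(G, w) = -2 (M(G, w) = -4 + 2 = -2)
V(B) = 1 (V(B) = -(-2)/2 = -¼*(-4) = 1)
H(N) = -175 (H(N) = 176 - 351 = -175)
H(V(4 - 4))/d = -175/(-295436/3) = -175*(-3/295436) = 525/295436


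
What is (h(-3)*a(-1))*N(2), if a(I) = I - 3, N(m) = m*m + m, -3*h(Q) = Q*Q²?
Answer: -216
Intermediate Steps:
h(Q) = -Q³/3 (h(Q) = -Q*Q²/3 = -Q³/3)
N(m) = m + m² (N(m) = m² + m = m + m²)
a(I) = -3 + I
(h(-3)*a(-1))*N(2) = ((-⅓*(-3)³)*(-3 - 1))*(2*(1 + 2)) = (-⅓*(-27)*(-4))*(2*3) = (9*(-4))*6 = -36*6 = -216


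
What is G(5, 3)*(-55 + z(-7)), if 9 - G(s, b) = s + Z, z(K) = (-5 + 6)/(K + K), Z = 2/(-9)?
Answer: -4883/21 ≈ -232.52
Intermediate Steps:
Z = -2/9 (Z = 2*(-⅑) = -2/9 ≈ -0.22222)
z(K) = 1/(2*K)
G(s, b) = 83/9 - s (G(s, b) = 9 - (s - 2/9) = 9 - (-2/9 + s) = 9 + (2/9 - s) = 83/9 - s)
G(5, 3)*(-55 + z(-7)) = (83/9 - 1*5)*(-55 + (½)/(-7)) = (83/9 - 5)*(-55 + (½)*(-⅐)) = 38*(-55 - 1/14)/9 = (38/9)*(-771/14) = -4883/21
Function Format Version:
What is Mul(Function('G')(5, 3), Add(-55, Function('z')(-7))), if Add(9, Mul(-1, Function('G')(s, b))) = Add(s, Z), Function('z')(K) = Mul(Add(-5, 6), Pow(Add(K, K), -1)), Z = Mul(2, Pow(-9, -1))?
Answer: Rational(-4883, 21) ≈ -232.52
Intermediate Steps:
Z = Rational(-2, 9) (Z = Mul(2, Rational(-1, 9)) = Rational(-2, 9) ≈ -0.22222)
Function('z')(K) = Mul(Rational(1, 2), Pow(K, -1)) (Function('z')(K) = Mul(1, Pow(Mul(2, K), -1)) = Mul(1, Mul(Rational(1, 2), Pow(K, -1))) = Mul(Rational(1, 2), Pow(K, -1)))
Function('G')(s, b) = Add(Rational(83, 9), Mul(-1, s)) (Function('G')(s, b) = Add(9, Mul(-1, Add(s, Rational(-2, 9)))) = Add(9, Mul(-1, Add(Rational(-2, 9), s))) = Add(9, Add(Rational(2, 9), Mul(-1, s))) = Add(Rational(83, 9), Mul(-1, s)))
Mul(Function('G')(5, 3), Add(-55, Function('z')(-7))) = Mul(Add(Rational(83, 9), Mul(-1, 5)), Add(-55, Mul(Rational(1, 2), Pow(-7, -1)))) = Mul(Add(Rational(83, 9), -5), Add(-55, Mul(Rational(1, 2), Rational(-1, 7)))) = Mul(Rational(38, 9), Add(-55, Rational(-1, 14))) = Mul(Rational(38, 9), Rational(-771, 14)) = Rational(-4883, 21)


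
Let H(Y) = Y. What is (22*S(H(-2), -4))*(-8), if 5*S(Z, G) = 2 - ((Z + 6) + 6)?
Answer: 1408/5 ≈ 281.60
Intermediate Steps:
S(Z, G) = -2 - Z/5 (S(Z, G) = (2 - ((Z + 6) + 6))/5 = (2 - ((6 + Z) + 6))/5 = (2 - (12 + Z))/5 = (2 + (-12 - Z))/5 = (-10 - Z)/5 = -2 - Z/5)
(22*S(H(-2), -4))*(-8) = (22*(-2 - 1/5*(-2)))*(-8) = (22*(-2 + 2/5))*(-8) = (22*(-8/5))*(-8) = -176/5*(-8) = 1408/5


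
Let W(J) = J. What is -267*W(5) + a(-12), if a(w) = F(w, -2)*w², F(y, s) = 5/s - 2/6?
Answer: -1743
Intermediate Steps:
F(y, s) = -⅓ + 5/s (F(y, s) = 5/s - 2*⅙ = 5/s - ⅓ = -⅓ + 5/s)
a(w) = -17*w²/6 (a(w) = ((⅓)*(15 - 1*(-2))/(-2))*w² = ((⅓)*(-½)*(15 + 2))*w² = ((⅓)*(-½)*17)*w² = -17*w²/6)
-267*W(5) + a(-12) = -267*5 - 17/6*(-12)² = -1335 - 17/6*144 = -1335 - 408 = -1743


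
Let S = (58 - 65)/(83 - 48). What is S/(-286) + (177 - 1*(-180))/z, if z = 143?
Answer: 3571/1430 ≈ 2.4972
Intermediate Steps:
S = -⅕ (S = -7/35 = -7*1/35 = -⅕ ≈ -0.20000)
S/(-286) + (177 - 1*(-180))/z = -⅕/(-286) + (177 - 1*(-180))/143 = -⅕*(-1/286) + (177 + 180)*(1/143) = 1/1430 + 357*(1/143) = 1/1430 + 357/143 = 3571/1430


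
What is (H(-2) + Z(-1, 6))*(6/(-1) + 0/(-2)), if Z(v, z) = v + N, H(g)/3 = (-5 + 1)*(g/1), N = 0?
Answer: -138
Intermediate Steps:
H(g) = -12*g (H(g) = 3*((-5 + 1)*(g/1)) = 3*(-4*g) = -12*g)
Z(v, z) = v (Z(v, z) = v + 0 = v)
(H(-2) + Z(-1, 6))*(6/(-1) + 0/(-2)) = (-12*(-2) - 1)*(6/(-1) + 0/(-2)) = (24 - 1)*(6*(-1) + 0*(-1/2)) = 23*(-6 + 0) = 23*(-6) = -138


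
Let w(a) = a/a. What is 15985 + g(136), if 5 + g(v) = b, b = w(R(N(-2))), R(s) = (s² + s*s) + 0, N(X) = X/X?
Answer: 15981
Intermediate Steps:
N(X) = 1
R(s) = 2*s² (R(s) = (s² + s²) + 0 = 2*s² + 0 = 2*s²)
w(a) = 1
b = 1
g(v) = -4 (g(v) = -5 + 1 = -4)
15985 + g(136) = 15985 - 4 = 15981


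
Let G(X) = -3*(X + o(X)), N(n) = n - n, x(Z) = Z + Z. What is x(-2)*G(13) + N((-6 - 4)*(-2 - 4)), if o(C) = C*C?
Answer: 2184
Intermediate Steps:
x(Z) = 2*Z
o(C) = C**2
N(n) = 0
G(X) = -3*X - 3*X**2 (G(X) = -3*(X + X**2) = -3*X - 3*X**2)
x(-2)*G(13) + N((-6 - 4)*(-2 - 4)) = (2*(-2))*(3*13*(-1 - 1*13)) + 0 = -12*13*(-1 - 13) + 0 = -12*13*(-14) + 0 = -4*(-546) + 0 = 2184 + 0 = 2184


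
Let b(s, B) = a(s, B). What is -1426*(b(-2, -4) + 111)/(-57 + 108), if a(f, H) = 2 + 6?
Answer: -9982/3 ≈ -3327.3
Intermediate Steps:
a(f, H) = 8
b(s, B) = 8
-1426*(b(-2, -4) + 111)/(-57 + 108) = -1426*(8 + 111)/(-57 + 108) = -169694/51 = -1426*7/3 = -9982/3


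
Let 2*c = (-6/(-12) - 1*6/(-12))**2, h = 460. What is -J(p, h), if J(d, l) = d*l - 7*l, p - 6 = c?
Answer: 230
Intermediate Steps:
c = 1/2 (c = (-6/(-12) - 1*6/(-12))**2/2 = (-6*(-1/12) - 6*(-1/12))**2/2 = (1/2 + 1/2)**2/2 = (1/2)*1**2 = (1/2)*1 = 1/2 ≈ 0.50000)
p = 13/2 (p = 6 + 1/2 = 13/2 ≈ 6.5000)
J(d, l) = -7*l + d*l
-J(p, h) = -460*(-7 + 13/2) = -460*(-1)/2 = -1*(-230) = 230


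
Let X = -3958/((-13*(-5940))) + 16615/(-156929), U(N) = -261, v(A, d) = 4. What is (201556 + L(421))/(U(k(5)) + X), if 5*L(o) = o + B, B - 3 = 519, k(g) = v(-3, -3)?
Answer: -1222376319452574/1582358555731 ≈ -772.50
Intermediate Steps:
k(g) = 4
B = 522 (B = 3 + 519 = 522)
L(o) = 522/5 + o/5 (L(o) = (o + 522)/5 = (522 + o)/5 = 522/5 + o/5)
X = -952067641/6059028690 (X = -3958/77220 + 16615*(-1/156929) = -3958*1/77220 - 16615/156929 = -1979/38610 - 16615/156929 = -952067641/6059028690 ≈ -0.15713)
(201556 + L(421))/(U(k(5)) + X) = (201556 + (522/5 + (1/5)*421))/(-261 - 952067641/6059028690) = (201556 + (522/5 + 421/5))/(-1582358555731/6059028690) = (201556 + 943/5)*(-6059028690/1582358555731) = (1008723/5)*(-6059028690/1582358555731) = -1222376319452574/1582358555731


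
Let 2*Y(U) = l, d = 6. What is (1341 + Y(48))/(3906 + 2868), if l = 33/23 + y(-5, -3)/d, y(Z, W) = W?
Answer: 123415/623208 ≈ 0.19803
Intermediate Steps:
l = 43/46 (l = 33/23 - 3/6 = 33*(1/23) - 3*⅙ = 33/23 - ½ = 43/46 ≈ 0.93478)
Y(U) = 43/92 (Y(U) = (½)*(43/46) = 43/92)
(1341 + Y(48))/(3906 + 2868) = (1341 + 43/92)/(3906 + 2868) = (123415/92)/6774 = (123415/92)*(1/6774) = 123415/623208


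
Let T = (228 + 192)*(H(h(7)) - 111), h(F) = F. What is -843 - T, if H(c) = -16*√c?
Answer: 45777 + 6720*√7 ≈ 63556.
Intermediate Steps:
T = -46620 - 6720*√7 (T = (228 + 192)*(-16*√7 - 111) = 420*(-111 - 16*√7) = -46620 - 6720*√7 ≈ -64399.)
-843 - T = -843 - (-46620 - 6720*√7) = -843 + (46620 + 6720*√7) = 45777 + 6720*√7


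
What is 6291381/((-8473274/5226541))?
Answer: -32882160743121/8473274 ≈ -3.8807e+6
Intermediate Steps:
6291381/((-8473274/5226541)) = 6291381/((-8473274*1/5226541)) = 6291381/(-8473274/5226541) = 6291381*(-5226541/8473274) = -32882160743121/8473274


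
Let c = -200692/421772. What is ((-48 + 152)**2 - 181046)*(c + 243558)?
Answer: -4371750853854830/105443 ≈ -4.1461e+10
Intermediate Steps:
c = -50173/105443 (c = -200692*1/421772 = -50173/105443 ≈ -0.47583)
((-48 + 152)**2 - 181046)*(c + 243558) = ((-48 + 152)**2 - 181046)*(-50173/105443 + 243558) = (104**2 - 181046)*(25681436021/105443) = (10816 - 181046)*(25681436021/105443) = -170230*25681436021/105443 = -4371750853854830/105443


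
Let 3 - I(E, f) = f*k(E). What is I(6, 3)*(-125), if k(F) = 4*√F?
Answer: -375 + 1500*√6 ≈ 3299.2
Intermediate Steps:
I(E, f) = 3 - 4*f*√E (I(E, f) = 3 - f*4*√E = 3 - 4*f*√E)
I(6, 3)*(-125) = (3 - 4*3*√6)*(-125) = (3 - 12*√6)*(-125) = -375 + 1500*√6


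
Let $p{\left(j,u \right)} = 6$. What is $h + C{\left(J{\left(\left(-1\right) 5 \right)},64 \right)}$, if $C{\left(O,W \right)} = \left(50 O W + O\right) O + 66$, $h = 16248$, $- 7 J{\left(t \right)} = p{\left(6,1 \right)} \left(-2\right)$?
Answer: $\frac{1260330}{49} \approx 25721.0$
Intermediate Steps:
$J{\left(t \right)} = \frac{12}{7}$ ($J{\left(t \right)} = - \frac{6 \left(-2\right)}{7} = \left(- \frac{1}{7}\right) \left(-12\right) = \frac{12}{7}$)
$C{\left(O,W \right)} = 66 + O \left(O + 50 O W\right)$ ($C{\left(O,W \right)} = \left(50 O W + O\right) O + 66 = \left(O + 50 O W\right) O + 66 = O \left(O + 50 O W\right) + 66 = 66 + O \left(O + 50 O W\right)$)
$h + C{\left(J{\left(\left(-1\right) 5 \right)},64 \right)} = 16248 + \left(66 + \left(\frac{12}{7}\right)^{2} + 50 \cdot 64 \left(\frac{12}{7}\right)^{2}\right) = 16248 + \left(66 + \frac{144}{49} + 50 \cdot 64 \cdot \frac{144}{49}\right) = 16248 + \left(66 + \frac{144}{49} + \frac{460800}{49}\right) = 16248 + \frac{464178}{49} = \frac{1260330}{49}$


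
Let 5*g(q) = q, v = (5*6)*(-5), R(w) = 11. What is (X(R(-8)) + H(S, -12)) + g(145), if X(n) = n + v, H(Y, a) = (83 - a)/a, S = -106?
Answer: -1415/12 ≈ -117.92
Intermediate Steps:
v = -150 (v = 30*(-5) = -150)
g(q) = q/5
H(Y, a) = (83 - a)/a
X(n) = -150 + n (X(n) = n - 150 = -150 + n)
(X(R(-8)) + H(S, -12)) + g(145) = ((-150 + 11) + (83 - 1*(-12))/(-12)) + (⅕)*145 = (-139 - (83 + 12)/12) + 29 = (-139 - 1/12*95) + 29 = (-139 - 95/12) + 29 = -1763/12 + 29 = -1415/12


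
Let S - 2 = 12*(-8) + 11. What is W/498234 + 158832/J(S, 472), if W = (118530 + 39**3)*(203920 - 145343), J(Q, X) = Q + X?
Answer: 1377227794095/64604342 ≈ 21318.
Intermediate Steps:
S = -83 (S = 2 + (12*(-8) + 11) = 2 + (-96 + 11) = 2 - 85 = -83)
W = 10417860873 (W = (118530 + 59319)*58577 = 177849*58577 = 10417860873)
W/498234 + 158832/J(S, 472) = 10417860873/498234 + 158832/(-83 + 472) = 10417860873*(1/498234) + 158832/389 = 3472620291/166078 + 158832*(1/389) = 3472620291/166078 + 158832/389 = 1377227794095/64604342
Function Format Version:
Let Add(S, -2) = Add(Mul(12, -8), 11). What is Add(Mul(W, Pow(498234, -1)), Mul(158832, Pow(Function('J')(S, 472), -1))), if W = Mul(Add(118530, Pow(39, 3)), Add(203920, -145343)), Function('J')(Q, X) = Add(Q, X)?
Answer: Rational(1377227794095, 64604342) ≈ 21318.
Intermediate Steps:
S = -83 (S = Add(2, Add(Mul(12, -8), 11)) = Add(2, Add(-96, 11)) = Add(2, -85) = -83)
W = 10417860873 (W = Mul(Add(118530, 59319), 58577) = Mul(177849, 58577) = 10417860873)
Add(Mul(W, Pow(498234, -1)), Mul(158832, Pow(Function('J')(S, 472), -1))) = Add(Mul(10417860873, Pow(498234, -1)), Mul(158832, Pow(Add(-83, 472), -1))) = Add(Mul(10417860873, Rational(1, 498234)), Mul(158832, Pow(389, -1))) = Add(Rational(3472620291, 166078), Mul(158832, Rational(1, 389))) = Add(Rational(3472620291, 166078), Rational(158832, 389)) = Rational(1377227794095, 64604342)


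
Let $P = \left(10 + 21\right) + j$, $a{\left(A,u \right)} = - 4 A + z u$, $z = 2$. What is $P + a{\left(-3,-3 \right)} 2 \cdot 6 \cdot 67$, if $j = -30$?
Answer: $4825$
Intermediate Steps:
$a{\left(A,u \right)} = - 4 A + 2 u$
$P = 1$ ($P = \left(10 + 21\right) - 30 = 31 - 30 = 1$)
$P + a{\left(-3,-3 \right)} 2 \cdot 6 \cdot 67 = 1 + \left(\left(-4\right) \left(-3\right) + 2 \left(-3\right)\right) 2 \cdot 6 \cdot 67 = 1 + \left(12 - 6\right) 2 \cdot 6 \cdot 67 = 1 + 6 \cdot 2 \cdot 6 \cdot 67 = 1 + 12 \cdot 6 \cdot 67 = 1 + 72 \cdot 67 = 1 + 4824 = 4825$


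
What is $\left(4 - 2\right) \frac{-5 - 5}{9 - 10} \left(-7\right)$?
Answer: $-140$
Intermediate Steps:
$\left(4 - 2\right) \frac{-5 - 5}{9 - 10} \left(-7\right) = 2 \left(- \frac{10}{-1}\right) \left(-7\right) = 2 \left(\left(-10\right) \left(-1\right)\right) \left(-7\right) = 2 \cdot 10 \left(-7\right) = 20 \left(-7\right) = -140$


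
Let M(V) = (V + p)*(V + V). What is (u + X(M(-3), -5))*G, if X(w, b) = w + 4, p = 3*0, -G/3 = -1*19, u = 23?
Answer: 2565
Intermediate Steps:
G = 57 (G = -(-3)*19 = -3*(-19) = 57)
p = 0
M(V) = 2*V² (M(V) = (V + 0)*(V + V) = V*(2*V) = 2*V²)
X(w, b) = 4 + w
(u + X(M(-3), -5))*G = (23 + (4 + 2*(-3)²))*57 = (23 + (4 + 2*9))*57 = (23 + (4 + 18))*57 = (23 + 22)*57 = 45*57 = 2565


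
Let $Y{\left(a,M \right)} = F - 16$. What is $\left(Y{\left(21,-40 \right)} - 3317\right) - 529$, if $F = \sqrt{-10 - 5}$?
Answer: $-3862 + i \sqrt{15} \approx -3862.0 + 3.873 i$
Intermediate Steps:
$F = i \sqrt{15}$ ($F = \sqrt{-15} = i \sqrt{15} \approx 3.873 i$)
$Y{\left(a,M \right)} = -16 + i \sqrt{15}$ ($Y{\left(a,M \right)} = i \sqrt{15} - 16 = -16 + i \sqrt{15}$)
$\left(Y{\left(21,-40 \right)} - 3317\right) - 529 = \left(\left(-16 + i \sqrt{15}\right) - 3317\right) - 529 = \left(-3333 + i \sqrt{15}\right) - 529 = -3862 + i \sqrt{15}$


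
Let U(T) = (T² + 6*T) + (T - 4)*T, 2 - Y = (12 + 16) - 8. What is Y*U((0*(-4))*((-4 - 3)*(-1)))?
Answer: 0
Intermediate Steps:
Y = -18 (Y = 2 - ((12 + 16) - 8) = 2 - (28 - 8) = 2 - 1*20 = 2 - 20 = -18)
U(T) = T² + 6*T + T*(-4 + T) (U(T) = (T² + 6*T) + (-4 + T)*T = (T² + 6*T) + T*(-4 + T) = T² + 6*T + T*(-4 + T))
Y*U((0*(-4))*((-4 - 3)*(-1))) = -36*(0*(-4))*((-4 - 3)*(-1))*(1 + (0*(-4))*((-4 - 3)*(-1))) = -36*0*(-7*(-1))*(1 + 0*(-7*(-1))) = -36*0*7*(1 + 0*7) = -36*0*(1 + 0) = -36*0 = -18*0 = 0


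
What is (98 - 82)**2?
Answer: 256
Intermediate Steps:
(98 - 82)**2 = 16**2 = 256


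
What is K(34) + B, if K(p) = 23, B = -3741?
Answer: -3718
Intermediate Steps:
K(34) + B = 23 - 3741 = -3718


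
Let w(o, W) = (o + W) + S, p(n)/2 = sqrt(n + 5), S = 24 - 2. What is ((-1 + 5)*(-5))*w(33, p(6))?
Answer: -1100 - 40*sqrt(11) ≈ -1232.7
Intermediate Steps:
S = 22
p(n) = 2*sqrt(5 + n) (p(n) = 2*sqrt(n + 5) = 2*sqrt(5 + n))
w(o, W) = 22 + W + o (w(o, W) = (o + W) + 22 = (W + o) + 22 = 22 + W + o)
((-1 + 5)*(-5))*w(33, p(6)) = ((-1 + 5)*(-5))*(22 + 2*sqrt(5 + 6) + 33) = (4*(-5))*(22 + 2*sqrt(11) + 33) = -20*(55 + 2*sqrt(11)) = -1100 - 40*sqrt(11)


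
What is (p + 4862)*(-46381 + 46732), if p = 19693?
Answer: 8618805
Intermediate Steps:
(p + 4862)*(-46381 + 46732) = (19693 + 4862)*(-46381 + 46732) = 24555*351 = 8618805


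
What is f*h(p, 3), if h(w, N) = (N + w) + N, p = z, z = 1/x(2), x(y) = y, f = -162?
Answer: -1053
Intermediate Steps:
z = 1/2 ≈ 0.50000
p = 1/2 ≈ 0.50000
h(w, N) = w + 2*N
f*h(p, 3) = -162*(1/2 + 2*3) = -162*(1/2 + 6) = -162*13/2 = -1053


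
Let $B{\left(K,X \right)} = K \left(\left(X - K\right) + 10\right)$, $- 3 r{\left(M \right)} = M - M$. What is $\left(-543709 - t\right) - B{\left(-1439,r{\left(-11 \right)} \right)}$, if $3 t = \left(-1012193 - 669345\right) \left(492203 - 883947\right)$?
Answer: $- \frac{658727798066}{3} \approx -2.1958 \cdot 10^{11}$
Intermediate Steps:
$r{\left(M \right)} = 0$ ($r{\left(M \right)} = - \frac{M - M}{3} = \left(- \frac{1}{3}\right) 0 = 0$)
$B{\left(K,X \right)} = K \left(10 + X - K\right)$
$t = \frac{658732422272}{3}$ ($t = \frac{\left(-1012193 - 669345\right) \left(492203 - 883947\right)}{3} = \frac{\left(-1681538\right) \left(-391744\right)}{3} = \frac{1}{3} \cdot 658732422272 = \frac{658732422272}{3} \approx 2.1958 \cdot 10^{11}$)
$\left(-543709 - t\right) - B{\left(-1439,r{\left(-11 \right)} \right)} = \left(-543709 - \frac{658732422272}{3}\right) - - 1439 \left(10 + 0 - -1439\right) = \left(-543709 - \frac{658732422272}{3}\right) - - 1439 \left(10 + 0 + 1439\right) = - \frac{658734053399}{3} - \left(-1439\right) 1449 = - \frac{658734053399}{3} - -2085111 = - \frac{658734053399}{3} + 2085111 = - \frac{658727798066}{3}$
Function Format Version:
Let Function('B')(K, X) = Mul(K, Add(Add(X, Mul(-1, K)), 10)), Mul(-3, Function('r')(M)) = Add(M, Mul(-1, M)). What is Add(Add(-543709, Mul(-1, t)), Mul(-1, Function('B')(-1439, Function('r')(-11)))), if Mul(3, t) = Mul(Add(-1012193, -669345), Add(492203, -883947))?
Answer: Rational(-658727798066, 3) ≈ -2.1958e+11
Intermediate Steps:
Function('r')(M) = 0 (Function('r')(M) = Mul(Rational(-1, 3), Add(M, Mul(-1, M))) = Mul(Rational(-1, 3), 0) = 0)
Function('B')(K, X) = Mul(K, Add(10, X, Mul(-1, K)))
t = Rational(658732422272, 3) (t = Mul(Rational(1, 3), Mul(Add(-1012193, -669345), Add(492203, -883947))) = Mul(Rational(1, 3), Mul(-1681538, -391744)) = Mul(Rational(1, 3), 658732422272) = Rational(658732422272, 3) ≈ 2.1958e+11)
Add(Add(-543709, Mul(-1, t)), Mul(-1, Function('B')(-1439, Function('r')(-11)))) = Add(Add(-543709, Mul(-1, Rational(658732422272, 3))), Mul(-1, Mul(-1439, Add(10, 0, Mul(-1, -1439))))) = Add(Add(-543709, Rational(-658732422272, 3)), Mul(-1, Mul(-1439, Add(10, 0, 1439)))) = Add(Rational(-658734053399, 3), Mul(-1, Mul(-1439, 1449))) = Add(Rational(-658734053399, 3), Mul(-1, -2085111)) = Add(Rational(-658734053399, 3), 2085111) = Rational(-658727798066, 3)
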